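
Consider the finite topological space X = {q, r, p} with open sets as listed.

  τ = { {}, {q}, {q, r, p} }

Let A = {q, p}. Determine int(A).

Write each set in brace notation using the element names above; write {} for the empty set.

{q}

interior: largest open inside A is {q} (from {}, {q})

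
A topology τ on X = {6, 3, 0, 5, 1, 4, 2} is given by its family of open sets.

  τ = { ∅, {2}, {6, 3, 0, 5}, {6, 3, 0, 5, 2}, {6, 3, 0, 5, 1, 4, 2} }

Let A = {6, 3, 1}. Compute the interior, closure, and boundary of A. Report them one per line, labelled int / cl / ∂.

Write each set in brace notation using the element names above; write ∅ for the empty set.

opens ⊆ A: ∅; union → int = ∅
complement {0, 5, 4, 2}; its interior {2}; cl(A) = X∖{2} = {6, 3, 0, 5, 1, 4}
boundary = {6, 3, 0, 5, 1, 4} ∖ ∅ = {6, 3, 0, 5, 1, 4}

int(A) = ∅
cl(A)  = {6, 3, 0, 5, 1, 4}
∂A     = {6, 3, 0, 5, 1, 4}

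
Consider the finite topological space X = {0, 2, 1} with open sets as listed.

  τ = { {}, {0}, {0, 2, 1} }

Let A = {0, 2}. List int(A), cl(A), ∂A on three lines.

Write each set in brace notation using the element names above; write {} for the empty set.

int(A) = {0}
cl(A)  = {0, 2, 1}
∂A     = {2, 1}

open subsets of A: {}, {0}; so int(A) = {0}
closure: X∖int(X∖A) = X∖{} = {0, 2, 1}
∂A = {0, 2, 1} minus {0} = {2, 1}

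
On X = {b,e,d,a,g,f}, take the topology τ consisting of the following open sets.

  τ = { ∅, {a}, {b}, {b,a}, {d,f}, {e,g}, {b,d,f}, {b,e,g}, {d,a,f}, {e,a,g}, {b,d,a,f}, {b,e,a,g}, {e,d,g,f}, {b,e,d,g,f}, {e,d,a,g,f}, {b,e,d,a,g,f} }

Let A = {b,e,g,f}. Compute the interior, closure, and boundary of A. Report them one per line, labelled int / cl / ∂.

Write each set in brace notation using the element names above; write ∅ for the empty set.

open subsets of A: ∅, {b}, {e,g}, {b,e,g}; so int(A) = {b,e,g}
closure: X∖int(X∖A) = X∖{a} = {b,e,d,g,f}
∂A = {b,e,d,g,f} minus {b,e,g} = {d,f}

int(A) = {b,e,g}
cl(A)  = {b,e,d,g,f}
∂A     = {d,f}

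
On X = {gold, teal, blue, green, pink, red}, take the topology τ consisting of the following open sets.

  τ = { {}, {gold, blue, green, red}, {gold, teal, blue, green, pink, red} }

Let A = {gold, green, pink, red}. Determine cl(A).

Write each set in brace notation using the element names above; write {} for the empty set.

complement {teal, blue}; its interior {}; cl(A) = X∖{} = {gold, teal, blue, green, pink, red}

{gold, teal, blue, green, pink, red}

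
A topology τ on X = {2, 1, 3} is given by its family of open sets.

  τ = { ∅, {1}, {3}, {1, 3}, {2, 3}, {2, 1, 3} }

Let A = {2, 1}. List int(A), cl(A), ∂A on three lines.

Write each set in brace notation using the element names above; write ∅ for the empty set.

int(A) = {1}
cl(A)  = {2, 1}
∂A     = {2}

open subsets of A: ∅, {1}; so int(A) = {1}
closure: X∖int(X∖A) = X∖{3} = {2, 1}
∂A = {2, 1} minus {1} = {2}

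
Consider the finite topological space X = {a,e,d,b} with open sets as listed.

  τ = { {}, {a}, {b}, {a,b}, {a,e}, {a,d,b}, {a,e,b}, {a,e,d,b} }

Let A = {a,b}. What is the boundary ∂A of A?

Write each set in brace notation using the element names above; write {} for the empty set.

{e,d}

open subsets of A: {}, {b}, {a}, {a,b}; so int(A) = {a,b}
closure: X∖int(X∖A) = X∖{} = {a,e,d,b}
∂A = {a,e,d,b} minus {a,b} = {e,d}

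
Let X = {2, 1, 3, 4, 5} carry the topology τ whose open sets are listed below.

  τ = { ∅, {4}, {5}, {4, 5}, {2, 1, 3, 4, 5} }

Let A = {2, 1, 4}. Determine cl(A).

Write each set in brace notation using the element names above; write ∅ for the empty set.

{2, 1, 3, 4}

X∖A={3, 5}, int(X∖A)={5}, hence cl(A)={2, 1, 3, 4}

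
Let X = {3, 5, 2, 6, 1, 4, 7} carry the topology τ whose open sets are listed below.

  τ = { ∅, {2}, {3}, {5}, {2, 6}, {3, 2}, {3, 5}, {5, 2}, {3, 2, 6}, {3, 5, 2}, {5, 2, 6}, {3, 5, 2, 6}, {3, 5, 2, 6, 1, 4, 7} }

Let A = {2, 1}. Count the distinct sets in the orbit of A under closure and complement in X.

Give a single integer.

8

cl via duality: int({3, 5, 6, 4, 7}) = {3, 5}, so X∖{3, 5} = {2, 6, 1, 4, 7}
Write k for closure, c for complement:
  1. A     = {2, 1}
  2. kA    = {2, 6, 1, 4, 7}
  3. cA    = {3, 5, 6, 4, 7}
  4. ckA   = {3, 5}
  5. kcA   = {3, 5, 6, 1, 4, 7}
  6. kckA  = {3, 5, 1, 4, 7}
  7. ckcA  = {2}
  8. ckckA = {2, 6}
applying k or c yields no new set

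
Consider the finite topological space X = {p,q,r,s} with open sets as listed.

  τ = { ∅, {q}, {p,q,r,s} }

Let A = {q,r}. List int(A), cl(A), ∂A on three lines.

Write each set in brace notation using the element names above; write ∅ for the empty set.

opens ⊆ A: ∅, {q}; union → int = {q}
complement {p,s}; its interior ∅; cl(A) = X∖∅ = {p,q,r,s}
boundary = {p,q,r,s} ∖ {q} = {p,r,s}

int(A) = {q}
cl(A)  = {p,q,r,s}
∂A     = {p,r,s}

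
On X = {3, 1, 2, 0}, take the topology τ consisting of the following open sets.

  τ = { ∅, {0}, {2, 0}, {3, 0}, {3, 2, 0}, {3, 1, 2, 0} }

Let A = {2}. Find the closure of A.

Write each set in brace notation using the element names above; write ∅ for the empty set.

closure: X∖int(X∖A) = X∖{3, 0} = {1, 2}

{1, 2}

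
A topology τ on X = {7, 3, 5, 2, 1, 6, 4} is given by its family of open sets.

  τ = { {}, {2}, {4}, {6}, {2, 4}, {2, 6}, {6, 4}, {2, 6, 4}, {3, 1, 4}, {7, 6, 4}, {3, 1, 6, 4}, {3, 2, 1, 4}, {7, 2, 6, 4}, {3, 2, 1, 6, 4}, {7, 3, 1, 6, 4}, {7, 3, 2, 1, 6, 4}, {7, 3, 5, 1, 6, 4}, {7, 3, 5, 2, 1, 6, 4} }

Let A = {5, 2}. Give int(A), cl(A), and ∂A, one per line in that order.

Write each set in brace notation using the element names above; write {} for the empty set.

int(A) = {2}
cl(A)  = {5, 2}
∂A     = {5}

interior: largest open inside A is {2} (from {}, {2})
cl via duality: int({7, 3, 1, 6, 4}) = {7, 3, 1, 6, 4}, so X∖{7, 3, 1, 6, 4} = {5, 2}
cl∖int = {5}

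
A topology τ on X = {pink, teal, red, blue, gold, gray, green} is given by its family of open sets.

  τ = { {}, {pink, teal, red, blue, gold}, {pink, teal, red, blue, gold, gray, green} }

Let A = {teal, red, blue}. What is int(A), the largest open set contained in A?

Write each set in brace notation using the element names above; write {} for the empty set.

open subsets of A: {}; so int(A) = {}

{}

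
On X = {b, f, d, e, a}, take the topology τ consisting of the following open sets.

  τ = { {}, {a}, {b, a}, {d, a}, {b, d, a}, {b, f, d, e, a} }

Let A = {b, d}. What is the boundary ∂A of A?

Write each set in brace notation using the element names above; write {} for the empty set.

interior: largest open inside A is {} (from {})
cl via duality: int({f, e, a}) = {a}, so X∖{a} = {b, f, d, e}
cl∖int = {b, f, d, e}

{b, f, d, e}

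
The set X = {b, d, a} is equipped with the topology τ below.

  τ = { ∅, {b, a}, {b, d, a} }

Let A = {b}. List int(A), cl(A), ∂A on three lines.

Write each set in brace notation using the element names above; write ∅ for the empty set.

int(A) = ∅
cl(A)  = {b, d, a}
∂A     = {b, d, a}

U open, U⊆A: ∅. int(A) = ⋃ = ∅
X∖A={d, a}, int(X∖A)=∅, hence cl(A)={b, d, a}
∂A: remove int from cl → {b, d, a}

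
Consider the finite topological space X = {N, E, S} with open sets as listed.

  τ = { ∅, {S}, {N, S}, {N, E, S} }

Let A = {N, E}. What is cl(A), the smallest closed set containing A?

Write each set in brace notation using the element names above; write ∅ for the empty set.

closure: X∖int(X∖A) = X∖{S} = {N, E}

{N, E}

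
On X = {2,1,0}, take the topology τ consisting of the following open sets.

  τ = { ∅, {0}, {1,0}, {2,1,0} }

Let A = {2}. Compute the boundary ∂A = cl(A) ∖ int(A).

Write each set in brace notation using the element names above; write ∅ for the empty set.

{2}

U open, U⊆A: ∅. int(A) = ⋃ = ∅
X∖A={1,0}, int(X∖A)={1,0}, hence cl(A)={2}
∂A: remove int from cl → {2}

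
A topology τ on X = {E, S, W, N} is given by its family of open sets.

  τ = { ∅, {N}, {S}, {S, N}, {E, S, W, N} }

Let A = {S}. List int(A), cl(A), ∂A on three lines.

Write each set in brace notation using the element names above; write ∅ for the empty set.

open subsets of A: ∅, {S}; so int(A) = {S}
closure: X∖int(X∖A) = X∖{N} = {E, S, W}
∂A = {E, S, W} minus {S} = {E, W}

int(A) = {S}
cl(A)  = {E, S, W}
∂A     = {E, W}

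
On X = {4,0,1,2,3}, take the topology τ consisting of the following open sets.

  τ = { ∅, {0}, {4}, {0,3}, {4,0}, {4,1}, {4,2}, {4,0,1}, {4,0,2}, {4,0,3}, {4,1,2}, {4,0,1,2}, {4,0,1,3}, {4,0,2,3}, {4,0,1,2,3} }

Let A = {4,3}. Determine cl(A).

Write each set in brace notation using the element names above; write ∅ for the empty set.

{4,1,2,3}

complement {0,1,2}; its interior {0}; cl(A) = X∖{0} = {4,1,2,3}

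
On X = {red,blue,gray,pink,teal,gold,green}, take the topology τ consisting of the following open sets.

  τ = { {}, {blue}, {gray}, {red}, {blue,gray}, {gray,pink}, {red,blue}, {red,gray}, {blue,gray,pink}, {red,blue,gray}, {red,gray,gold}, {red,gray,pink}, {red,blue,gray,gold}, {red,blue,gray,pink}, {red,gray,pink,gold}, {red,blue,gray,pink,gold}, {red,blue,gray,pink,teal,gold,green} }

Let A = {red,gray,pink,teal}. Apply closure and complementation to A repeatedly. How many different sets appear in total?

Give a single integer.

cl via duality: int({blue,gold,green}) = {blue}, so X∖{blue} = {red,gray,pink,teal,gold,green}
Write k for closure, c for complement:
  1. A     = {red,gray,pink,teal}
  2. kA    = {red,gray,pink,teal,gold,green}
  3. cA    = {blue,gold,green}
  4. ckA   = {blue}
  5. kcA   = {blue,teal,gold,green}
  6. kckA  = {blue,teal,green}
  7. ckcA  = {red,gray,pink}
  8. ckckA = {red,gray,pink,gold}
applying k or c yields no new set

8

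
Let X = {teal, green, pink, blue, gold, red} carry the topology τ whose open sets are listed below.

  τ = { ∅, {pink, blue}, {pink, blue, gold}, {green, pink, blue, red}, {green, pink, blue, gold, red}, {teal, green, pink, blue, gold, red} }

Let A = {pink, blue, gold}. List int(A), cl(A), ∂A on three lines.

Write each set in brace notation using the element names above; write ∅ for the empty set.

opens ⊆ A: ∅, {pink, blue}, {pink, blue, gold}; union → int = {pink, blue, gold}
complement {teal, green, red}; its interior ∅; cl(A) = X∖∅ = {teal, green, pink, blue, gold, red}
boundary = {teal, green, pink, blue, gold, red} ∖ {pink, blue, gold} = {teal, green, red}

int(A) = {pink, blue, gold}
cl(A)  = {teal, green, pink, blue, gold, red}
∂A     = {teal, green, red}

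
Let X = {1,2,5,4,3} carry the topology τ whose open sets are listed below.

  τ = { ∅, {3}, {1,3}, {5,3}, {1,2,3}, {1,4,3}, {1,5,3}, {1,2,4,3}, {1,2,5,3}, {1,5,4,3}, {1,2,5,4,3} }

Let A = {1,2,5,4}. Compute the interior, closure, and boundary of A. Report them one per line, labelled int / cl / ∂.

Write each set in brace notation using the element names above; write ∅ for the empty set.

int(A) = ∅
cl(A)  = {1,2,5,4}
∂A     = {1,2,5,4}

open subsets of A: ∅; so int(A) = ∅
closure: X∖int(X∖A) = X∖{3} = {1,2,5,4}
∂A = {1,2,5,4} minus ∅ = {1,2,5,4}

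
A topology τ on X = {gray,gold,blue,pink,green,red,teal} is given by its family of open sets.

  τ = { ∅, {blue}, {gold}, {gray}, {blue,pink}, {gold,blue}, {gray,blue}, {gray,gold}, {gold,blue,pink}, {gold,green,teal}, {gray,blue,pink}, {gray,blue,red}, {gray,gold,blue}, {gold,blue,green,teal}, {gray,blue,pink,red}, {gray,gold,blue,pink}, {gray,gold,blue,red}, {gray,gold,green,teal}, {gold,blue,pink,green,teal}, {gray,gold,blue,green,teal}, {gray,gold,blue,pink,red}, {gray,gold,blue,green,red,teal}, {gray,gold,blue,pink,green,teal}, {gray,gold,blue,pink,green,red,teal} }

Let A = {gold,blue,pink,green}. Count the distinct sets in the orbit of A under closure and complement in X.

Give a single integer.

closure: X∖int(X∖A) = X∖{gray} = {gold,blue,pink,green,red,teal}
Let k=closure and c=complement:
  1. A     = {gold,blue,pink,green}
  2. kA    = {gold,blue,pink,green,red,teal}
  3. cA    = {gray,red,teal}
  4. ckA   = {gray}
  5. kcA   = {gray,green,red,teal}
  6. kckA  = {gray,red}
  7. ckcA  = {gold,blue,pink}
  8. ckckA = {gold,blue,pink,green,teal}
— saturated at 8

8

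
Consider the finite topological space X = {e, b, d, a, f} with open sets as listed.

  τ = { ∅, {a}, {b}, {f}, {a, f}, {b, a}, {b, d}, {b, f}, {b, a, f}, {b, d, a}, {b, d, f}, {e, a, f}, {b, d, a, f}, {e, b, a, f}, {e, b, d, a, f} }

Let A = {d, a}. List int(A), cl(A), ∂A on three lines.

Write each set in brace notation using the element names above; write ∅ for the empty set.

U open, U⊆A: ∅, {a}. int(A) = ⋃ = {a}
X∖A={e, b, f}, int(X∖A)={b, f}, hence cl(A)={e, d, a}
∂A: remove int from cl → {e, d}

int(A) = {a}
cl(A)  = {e, d, a}
∂A     = {e, d}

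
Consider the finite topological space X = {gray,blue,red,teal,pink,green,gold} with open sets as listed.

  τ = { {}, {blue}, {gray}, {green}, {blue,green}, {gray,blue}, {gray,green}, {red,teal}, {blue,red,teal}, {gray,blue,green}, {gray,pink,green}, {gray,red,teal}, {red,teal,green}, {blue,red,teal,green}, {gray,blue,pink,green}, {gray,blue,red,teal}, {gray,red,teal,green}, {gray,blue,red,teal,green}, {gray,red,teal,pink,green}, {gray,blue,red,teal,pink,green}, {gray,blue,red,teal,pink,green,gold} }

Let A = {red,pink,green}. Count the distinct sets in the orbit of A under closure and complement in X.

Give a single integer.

10

X∖A={gray,blue,teal,gold}, int(X∖A)={gray,blue}, hence cl(A)={red,teal,pink,green,gold}
Orbit (k=closure, c=complement):
  1. A     = {red,pink,green}
  2. kA    = {red,teal,pink,green,gold}
  3. cA    = {gray,blue,teal,gold}
  4. ckA   = {gray,blue}
  5. kcA   = {gray,blue,red,teal,pink,gold}
  6. kckA  = {gray,blue,pink,gold}
  7. ckcA  = {green}
  8. ckckA = {red,teal,green}
  9. kckcA = {pink,green,gold}
  10. ckckcA = {gray,blue,red,teal}
(closed under both — stop)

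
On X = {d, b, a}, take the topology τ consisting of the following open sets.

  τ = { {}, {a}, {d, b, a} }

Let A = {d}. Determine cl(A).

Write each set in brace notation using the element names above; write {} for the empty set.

{d, b}

X∖A={b, a}, int(X∖A)={a}, hence cl(A)={d, b}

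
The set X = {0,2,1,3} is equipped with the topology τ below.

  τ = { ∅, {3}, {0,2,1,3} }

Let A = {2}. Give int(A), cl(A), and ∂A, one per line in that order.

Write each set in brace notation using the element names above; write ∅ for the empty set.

int(A) = ∅
cl(A)  = {0,2,1}
∂A     = {0,2,1}

interior: largest open inside A is ∅ (from ∅)
cl via duality: int({0,1,3}) = {3}, so X∖{3} = {0,2,1}
cl∖int = {0,2,1}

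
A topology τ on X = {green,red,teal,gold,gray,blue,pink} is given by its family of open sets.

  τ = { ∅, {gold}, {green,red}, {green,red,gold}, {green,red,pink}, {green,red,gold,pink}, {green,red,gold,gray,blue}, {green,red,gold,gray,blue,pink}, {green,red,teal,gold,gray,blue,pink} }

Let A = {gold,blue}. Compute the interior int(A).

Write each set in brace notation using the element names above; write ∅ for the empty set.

{gold}

interior: largest open inside A is {gold} (from ∅, {gold})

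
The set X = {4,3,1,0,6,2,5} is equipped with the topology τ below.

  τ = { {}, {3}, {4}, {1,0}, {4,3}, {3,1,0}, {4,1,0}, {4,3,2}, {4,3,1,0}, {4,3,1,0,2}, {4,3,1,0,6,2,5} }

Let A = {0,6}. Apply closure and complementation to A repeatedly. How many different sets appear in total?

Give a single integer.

8

X∖A={4,3,1,2,5}, int(X∖A)={4,3,2}, hence cl(A)={1,0,6,5}
Orbit (k=closure, c=complement):
  1. A     = {0,6}
  2. kA    = {1,0,6,5}
  3. cA    = {4,3,1,2,5}
  4. ckA   = {4,3,2}
  5. kcA   = {4,3,1,0,6,2,5}
  6. kckA  = {4,3,6,2,5}
  7. ckcA  = {}
  8. ckckA = {1,0}
(closed under both — stop)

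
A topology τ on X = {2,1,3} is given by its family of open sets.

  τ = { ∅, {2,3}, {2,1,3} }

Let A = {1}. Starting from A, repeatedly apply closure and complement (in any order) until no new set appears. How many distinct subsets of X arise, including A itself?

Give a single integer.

complement {2,3}; its interior {2,3}; cl(A) = X∖{2,3} = {1}
With k = closure, c = complement:
  1. A     = {1}
  2. cA    = {2,3}
  3. kcA   = {2,1,3}
  4. ckcA  = ∅
k, c of each give nothing new

4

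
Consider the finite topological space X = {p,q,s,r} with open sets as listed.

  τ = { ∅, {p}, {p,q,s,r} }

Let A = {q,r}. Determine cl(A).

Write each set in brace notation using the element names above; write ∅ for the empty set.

cl via duality: int({p,s}) = {p}, so X∖{p} = {q,s,r}

{q,s,r}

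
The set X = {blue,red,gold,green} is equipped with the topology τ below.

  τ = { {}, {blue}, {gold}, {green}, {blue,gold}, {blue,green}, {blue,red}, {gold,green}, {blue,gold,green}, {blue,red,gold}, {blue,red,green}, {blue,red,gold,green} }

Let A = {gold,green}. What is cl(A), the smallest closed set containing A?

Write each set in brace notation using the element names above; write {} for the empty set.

closure: X∖int(X∖A) = X∖{blue,red} = {gold,green}

{gold,green}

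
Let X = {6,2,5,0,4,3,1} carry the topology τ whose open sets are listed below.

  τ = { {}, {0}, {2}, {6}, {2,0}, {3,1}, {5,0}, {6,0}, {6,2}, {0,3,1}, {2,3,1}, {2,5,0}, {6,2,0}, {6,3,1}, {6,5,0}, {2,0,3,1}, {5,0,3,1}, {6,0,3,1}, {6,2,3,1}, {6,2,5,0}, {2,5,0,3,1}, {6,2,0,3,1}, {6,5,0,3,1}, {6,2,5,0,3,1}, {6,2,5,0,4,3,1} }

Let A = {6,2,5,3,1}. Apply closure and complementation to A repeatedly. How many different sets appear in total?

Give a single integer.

8

cl via duality: int({0,4}) = {0}, so X∖{0} = {6,2,5,4,3,1}
Write k for closure, c for complement:
  1. A     = {6,2,5,3,1}
  2. kA    = {6,2,5,4,3,1}
  3. cA    = {0,4}
  4. ckA   = {0}
  5. kcA   = {5,0,4}
  6. ckcA  = {6,2,3,1}
  7. kckcA = {6,2,4,3,1}
  8. ckckcA = {5,0}
applying k or c yields no new set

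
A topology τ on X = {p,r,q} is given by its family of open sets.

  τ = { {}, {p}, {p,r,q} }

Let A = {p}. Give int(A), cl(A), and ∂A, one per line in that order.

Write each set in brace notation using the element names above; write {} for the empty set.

U open, U⊆A: {}, {p}. int(A) = ⋃ = {p}
X∖A={r,q}, int(X∖A)={}, hence cl(A)={p,r,q}
∂A: remove int from cl → {r,q}

int(A) = {p}
cl(A)  = {p,r,q}
∂A     = {r,q}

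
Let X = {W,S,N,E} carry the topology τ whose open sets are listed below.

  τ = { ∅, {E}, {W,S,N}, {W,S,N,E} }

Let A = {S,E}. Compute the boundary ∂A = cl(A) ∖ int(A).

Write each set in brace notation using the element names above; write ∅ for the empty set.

{W,S,N}

interior: largest open inside A is {E} (from ∅, {E})
cl via duality: int({W,N}) = ∅, so X∖∅ = {W,S,N,E}
cl∖int = {W,S,N}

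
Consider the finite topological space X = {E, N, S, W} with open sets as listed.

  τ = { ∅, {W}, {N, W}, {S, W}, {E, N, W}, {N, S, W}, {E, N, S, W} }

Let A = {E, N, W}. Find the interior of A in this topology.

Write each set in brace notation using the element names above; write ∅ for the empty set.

{E, N, W}

opens ⊆ A: ∅, {W}, {N, W}, {E, N, W}; union → int = {E, N, W}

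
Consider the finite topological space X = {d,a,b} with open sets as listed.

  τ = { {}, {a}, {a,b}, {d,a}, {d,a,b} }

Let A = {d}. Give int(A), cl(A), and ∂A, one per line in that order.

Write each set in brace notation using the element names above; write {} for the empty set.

int(A) = {}
cl(A)  = {d}
∂A     = {d}

opens ⊆ A: {}; union → int = {}
complement {a,b}; its interior {a,b}; cl(A) = X∖{a,b} = {d}
boundary = {d} ∖ {} = {d}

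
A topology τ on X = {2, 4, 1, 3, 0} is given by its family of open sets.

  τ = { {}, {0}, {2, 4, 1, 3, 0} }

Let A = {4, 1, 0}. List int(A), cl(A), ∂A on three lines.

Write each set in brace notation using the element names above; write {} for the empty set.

int(A) = {0}
cl(A)  = {2, 4, 1, 3, 0}
∂A     = {2, 4, 1, 3}

open subsets of A: {}, {0}; so int(A) = {0}
closure: X∖int(X∖A) = X∖{} = {2, 4, 1, 3, 0}
∂A = {2, 4, 1, 3, 0} minus {0} = {2, 4, 1, 3}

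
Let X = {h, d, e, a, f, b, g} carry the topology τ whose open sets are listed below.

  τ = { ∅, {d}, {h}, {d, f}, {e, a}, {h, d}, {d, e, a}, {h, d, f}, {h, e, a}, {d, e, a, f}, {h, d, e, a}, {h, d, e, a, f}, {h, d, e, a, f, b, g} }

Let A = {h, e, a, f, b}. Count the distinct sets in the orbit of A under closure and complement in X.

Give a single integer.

X∖A={d, g}, int(X∖A)={d}, hence cl(A)={h, e, a, f, b, g}
Orbit (k=closure, c=complement):
  1. A     = {h, e, a, f, b}
  2. kA    = {h, e, a, f, b, g}
  3. cA    = {d, g}
  4. ckA   = {d}
  5. kcA   = {d, f, b, g}
  6. ckcA  = {h, e, a}
  7. kckcA = {h, e, a, b, g}
  8. ckckcA = {d, f}
(closed under both — stop)

8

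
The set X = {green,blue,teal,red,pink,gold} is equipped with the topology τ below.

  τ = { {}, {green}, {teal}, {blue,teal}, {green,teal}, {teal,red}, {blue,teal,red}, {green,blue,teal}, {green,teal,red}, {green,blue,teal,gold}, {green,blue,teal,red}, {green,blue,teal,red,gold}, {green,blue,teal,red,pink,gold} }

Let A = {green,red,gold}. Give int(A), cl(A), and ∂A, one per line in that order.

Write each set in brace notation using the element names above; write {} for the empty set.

interior: largest open inside A is {green} (from {}, {green})
cl via duality: int({blue,teal,pink}) = {blue,teal}, so X∖{blue,teal} = {green,red,pink,gold}
cl∖int = {red,pink,gold}

int(A) = {green}
cl(A)  = {green,red,pink,gold}
∂A     = {red,pink,gold}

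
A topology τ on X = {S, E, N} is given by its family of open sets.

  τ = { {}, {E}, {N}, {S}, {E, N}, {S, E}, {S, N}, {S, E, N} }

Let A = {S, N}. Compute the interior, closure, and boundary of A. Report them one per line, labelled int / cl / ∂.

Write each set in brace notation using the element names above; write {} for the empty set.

int(A) = {S, N}
cl(A)  = {S, N}
∂A     = {}

interior: largest open inside A is {S, N} (from {}, {S}, {N}, {S, N})
cl via duality: int({E}) = {E}, so X∖{E} = {S, N}
cl∖int = {}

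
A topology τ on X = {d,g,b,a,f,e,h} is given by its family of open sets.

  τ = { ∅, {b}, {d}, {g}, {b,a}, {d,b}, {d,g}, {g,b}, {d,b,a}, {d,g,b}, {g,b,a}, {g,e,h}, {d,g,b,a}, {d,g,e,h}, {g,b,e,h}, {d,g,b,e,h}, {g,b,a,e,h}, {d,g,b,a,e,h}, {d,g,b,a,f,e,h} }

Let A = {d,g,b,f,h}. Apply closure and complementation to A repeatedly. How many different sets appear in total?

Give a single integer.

6

X∖A={a,e}, int(X∖A)=∅, hence cl(A)={d,g,b,a,f,e,h}
Orbit (k=closure, c=complement):
  1. A     = {d,g,b,f,h}
  2. kA    = {d,g,b,a,f,e,h}
  3. cA    = {a,e}
  4. ckA   = ∅
  5. kcA   = {a,f,e,h}
  6. ckcA  = {d,g,b}
(closed under both — stop)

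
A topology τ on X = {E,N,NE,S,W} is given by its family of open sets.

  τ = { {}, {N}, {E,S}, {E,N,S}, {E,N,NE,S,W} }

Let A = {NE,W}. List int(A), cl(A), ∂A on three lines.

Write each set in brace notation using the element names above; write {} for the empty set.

interior: largest open inside A is {} (from {})
cl via duality: int({E,N,S}) = {E,N,S}, so X∖{E,N,S} = {NE,W}
cl∖int = {NE,W}

int(A) = {}
cl(A)  = {NE,W}
∂A     = {NE,W}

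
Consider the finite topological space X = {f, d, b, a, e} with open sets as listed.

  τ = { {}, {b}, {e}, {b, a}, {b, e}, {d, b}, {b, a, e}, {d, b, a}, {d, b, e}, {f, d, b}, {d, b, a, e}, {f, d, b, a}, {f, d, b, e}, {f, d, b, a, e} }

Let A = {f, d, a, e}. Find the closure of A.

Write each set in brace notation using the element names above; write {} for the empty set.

X∖A={b}, int(X∖A)={b}, hence cl(A)={f, d, a, e}

{f, d, a, e}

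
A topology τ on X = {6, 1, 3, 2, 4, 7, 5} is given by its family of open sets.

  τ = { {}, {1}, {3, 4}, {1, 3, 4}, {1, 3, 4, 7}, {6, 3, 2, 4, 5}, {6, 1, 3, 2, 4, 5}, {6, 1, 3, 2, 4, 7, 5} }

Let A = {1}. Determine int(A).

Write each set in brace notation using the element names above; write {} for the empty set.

interior: largest open inside A is {1} (from {}, {1})

{1}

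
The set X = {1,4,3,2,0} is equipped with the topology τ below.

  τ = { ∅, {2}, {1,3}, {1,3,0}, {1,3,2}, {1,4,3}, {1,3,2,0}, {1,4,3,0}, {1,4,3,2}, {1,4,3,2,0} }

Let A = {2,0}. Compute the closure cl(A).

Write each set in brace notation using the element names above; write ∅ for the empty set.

{2,0}

X∖A={1,4,3}, int(X∖A)={1,4,3}, hence cl(A)={2,0}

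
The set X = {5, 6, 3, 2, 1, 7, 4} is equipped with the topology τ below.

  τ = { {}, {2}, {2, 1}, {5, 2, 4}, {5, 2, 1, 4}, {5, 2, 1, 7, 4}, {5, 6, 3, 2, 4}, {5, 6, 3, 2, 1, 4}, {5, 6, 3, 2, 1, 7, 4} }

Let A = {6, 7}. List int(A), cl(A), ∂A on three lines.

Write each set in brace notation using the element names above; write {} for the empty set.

int(A) = {}
cl(A)  = {6, 3, 7}
∂A     = {6, 3, 7}

interior: largest open inside A is {} (from {})
cl via duality: int({5, 3, 2, 1, 4}) = {5, 2, 1, 4}, so X∖{5, 2, 1, 4} = {6, 3, 7}
cl∖int = {6, 3, 7}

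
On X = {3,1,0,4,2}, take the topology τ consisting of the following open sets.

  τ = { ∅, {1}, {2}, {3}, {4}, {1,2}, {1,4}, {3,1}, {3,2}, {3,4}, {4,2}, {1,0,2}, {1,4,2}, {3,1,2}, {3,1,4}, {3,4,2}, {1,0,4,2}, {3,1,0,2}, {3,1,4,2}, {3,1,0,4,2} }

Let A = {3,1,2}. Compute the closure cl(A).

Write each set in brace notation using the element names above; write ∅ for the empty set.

closure: X∖int(X∖A) = X∖{4} = {3,1,0,2}

{3,1,0,2}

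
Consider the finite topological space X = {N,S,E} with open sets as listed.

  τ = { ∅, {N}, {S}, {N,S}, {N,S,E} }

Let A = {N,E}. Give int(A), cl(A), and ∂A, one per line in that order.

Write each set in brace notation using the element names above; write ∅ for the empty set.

int(A) = {N}
cl(A)  = {N,E}
∂A     = {E}

opens ⊆ A: ∅, {N}; union → int = {N}
complement {S}; its interior {S}; cl(A) = X∖{S} = {N,E}
boundary = {N,E} ∖ {N} = {E}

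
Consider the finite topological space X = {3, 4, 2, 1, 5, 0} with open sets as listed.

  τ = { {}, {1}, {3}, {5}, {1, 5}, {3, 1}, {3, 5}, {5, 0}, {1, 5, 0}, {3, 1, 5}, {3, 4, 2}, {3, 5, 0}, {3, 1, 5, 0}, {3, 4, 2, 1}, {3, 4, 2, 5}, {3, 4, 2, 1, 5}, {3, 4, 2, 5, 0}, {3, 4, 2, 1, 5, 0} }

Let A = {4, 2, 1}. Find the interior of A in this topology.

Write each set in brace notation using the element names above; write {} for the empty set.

{1}

opens ⊆ A: {}, {1}; union → int = {1}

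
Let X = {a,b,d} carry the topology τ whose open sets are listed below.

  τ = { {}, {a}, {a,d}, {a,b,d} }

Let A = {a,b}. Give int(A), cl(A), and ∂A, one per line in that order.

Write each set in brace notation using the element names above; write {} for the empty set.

int(A) = {a}
cl(A)  = {a,b,d}
∂A     = {b,d}

open subsets of A: {}, {a}; so int(A) = {a}
closure: X∖int(X∖A) = X∖{} = {a,b,d}
∂A = {a,b,d} minus {a} = {b,d}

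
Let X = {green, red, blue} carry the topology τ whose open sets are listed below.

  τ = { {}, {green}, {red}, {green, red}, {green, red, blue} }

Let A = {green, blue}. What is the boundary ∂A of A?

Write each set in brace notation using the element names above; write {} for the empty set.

{blue}

opens ⊆ A: {}, {green}; union → int = {green}
complement {red}; its interior {red}; cl(A) = X∖{red} = {green, blue}
boundary = {green, blue} ∖ {green} = {blue}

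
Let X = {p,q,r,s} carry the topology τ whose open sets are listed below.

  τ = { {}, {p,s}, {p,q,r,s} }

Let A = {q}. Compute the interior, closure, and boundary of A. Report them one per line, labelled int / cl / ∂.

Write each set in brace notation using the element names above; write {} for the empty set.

open subsets of A: {}; so int(A) = {}
closure: X∖int(X∖A) = X∖{p,s} = {q,r}
∂A = {q,r} minus {} = {q,r}

int(A) = {}
cl(A)  = {q,r}
∂A     = {q,r}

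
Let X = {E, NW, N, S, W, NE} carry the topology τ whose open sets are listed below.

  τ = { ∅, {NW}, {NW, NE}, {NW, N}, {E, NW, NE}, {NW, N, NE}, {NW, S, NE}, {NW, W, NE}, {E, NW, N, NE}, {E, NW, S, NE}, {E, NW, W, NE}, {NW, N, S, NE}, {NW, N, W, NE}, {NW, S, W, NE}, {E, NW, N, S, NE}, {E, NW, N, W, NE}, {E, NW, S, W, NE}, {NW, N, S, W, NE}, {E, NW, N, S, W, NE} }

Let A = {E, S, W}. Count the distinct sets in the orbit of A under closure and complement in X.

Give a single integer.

4

X∖A={NW, N, NE}, int(X∖A)={NW, N, NE}, hence cl(A)={E, S, W}
Orbit (k=closure, c=complement):
  1. A     = {E, S, W}
  2. cA    = {NW, N, NE}
  3. kcA   = {E, NW, N, S, W, NE}
  4. ckcA  = ∅
(closed under both — stop)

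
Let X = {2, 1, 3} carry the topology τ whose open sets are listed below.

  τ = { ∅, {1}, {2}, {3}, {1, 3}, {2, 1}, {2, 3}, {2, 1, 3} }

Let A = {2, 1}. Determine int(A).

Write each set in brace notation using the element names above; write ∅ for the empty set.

U open, U⊆A: ∅, {2}, {1}, {2, 1}. int(A) = ⋃ = {2, 1}

{2, 1}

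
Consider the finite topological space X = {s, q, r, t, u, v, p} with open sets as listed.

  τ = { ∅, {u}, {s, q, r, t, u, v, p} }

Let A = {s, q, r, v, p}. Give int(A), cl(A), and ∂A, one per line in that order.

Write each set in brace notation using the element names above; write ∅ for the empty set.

int(A) = ∅
cl(A)  = {s, q, r, t, v, p}
∂A     = {s, q, r, t, v, p}

open subsets of A: ∅; so int(A) = ∅
closure: X∖int(X∖A) = X∖{u} = {s, q, r, t, v, p}
∂A = {s, q, r, t, v, p} minus ∅ = {s, q, r, t, v, p}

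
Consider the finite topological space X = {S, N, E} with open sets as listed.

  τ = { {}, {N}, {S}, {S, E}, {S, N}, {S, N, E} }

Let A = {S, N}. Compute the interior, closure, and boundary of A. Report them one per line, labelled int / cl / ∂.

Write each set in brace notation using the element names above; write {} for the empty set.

int(A) = {S, N}
cl(A)  = {S, N, E}
∂A     = {E}

opens ⊆ A: {}, {S}, {N}, {S, N}; union → int = {S, N}
complement {E}; its interior {}; cl(A) = X∖{} = {S, N, E}
boundary = {S, N, E} ∖ {S, N} = {E}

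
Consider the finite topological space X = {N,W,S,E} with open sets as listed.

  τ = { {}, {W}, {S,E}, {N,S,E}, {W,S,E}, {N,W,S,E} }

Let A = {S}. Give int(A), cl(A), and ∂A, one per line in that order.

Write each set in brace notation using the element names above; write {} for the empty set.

opens ⊆ A: {}; union → int = {}
complement {N,W,E}; its interior {W}; cl(A) = X∖{W} = {N,S,E}
boundary = {N,S,E} ∖ {} = {N,S,E}

int(A) = {}
cl(A)  = {N,S,E}
∂A     = {N,S,E}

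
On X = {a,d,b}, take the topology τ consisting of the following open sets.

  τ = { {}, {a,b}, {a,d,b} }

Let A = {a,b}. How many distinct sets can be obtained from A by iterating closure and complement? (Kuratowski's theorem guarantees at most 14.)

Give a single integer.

4

complement {d}; its interior {}; cl(A) = X∖{} = {a,d,b}
With k = closure, c = complement:
  1. A     = {a,b}
  2. kA    = {a,d,b}
  3. cA    = {d}
  4. ckA   = {}
k, c of each give nothing new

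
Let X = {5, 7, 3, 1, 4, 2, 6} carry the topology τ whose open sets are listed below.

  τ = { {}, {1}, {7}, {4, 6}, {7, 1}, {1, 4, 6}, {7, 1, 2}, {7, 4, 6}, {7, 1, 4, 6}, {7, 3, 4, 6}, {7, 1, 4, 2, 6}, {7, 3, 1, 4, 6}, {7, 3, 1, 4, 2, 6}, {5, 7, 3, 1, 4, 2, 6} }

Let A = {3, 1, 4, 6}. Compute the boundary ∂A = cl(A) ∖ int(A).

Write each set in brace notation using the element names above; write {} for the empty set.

open subsets of A: {}, {1}, {4, 6}, {1, 4, 6}; so int(A) = {1, 4, 6}
closure: X∖int(X∖A) = X∖{7} = {5, 3, 1, 4, 2, 6}
∂A = {5, 3, 1, 4, 2, 6} minus {1, 4, 6} = {5, 3, 2}

{5, 3, 2}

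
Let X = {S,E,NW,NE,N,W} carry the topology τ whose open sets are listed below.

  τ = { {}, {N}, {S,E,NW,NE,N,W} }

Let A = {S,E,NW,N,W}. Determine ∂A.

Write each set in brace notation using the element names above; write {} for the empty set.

{S,E,NW,NE,W}

open subsets of A: {}, {N}; so int(A) = {N}
closure: X∖int(X∖A) = X∖{} = {S,E,NW,NE,N,W}
∂A = {S,E,NW,NE,N,W} minus {N} = {S,E,NW,NE,W}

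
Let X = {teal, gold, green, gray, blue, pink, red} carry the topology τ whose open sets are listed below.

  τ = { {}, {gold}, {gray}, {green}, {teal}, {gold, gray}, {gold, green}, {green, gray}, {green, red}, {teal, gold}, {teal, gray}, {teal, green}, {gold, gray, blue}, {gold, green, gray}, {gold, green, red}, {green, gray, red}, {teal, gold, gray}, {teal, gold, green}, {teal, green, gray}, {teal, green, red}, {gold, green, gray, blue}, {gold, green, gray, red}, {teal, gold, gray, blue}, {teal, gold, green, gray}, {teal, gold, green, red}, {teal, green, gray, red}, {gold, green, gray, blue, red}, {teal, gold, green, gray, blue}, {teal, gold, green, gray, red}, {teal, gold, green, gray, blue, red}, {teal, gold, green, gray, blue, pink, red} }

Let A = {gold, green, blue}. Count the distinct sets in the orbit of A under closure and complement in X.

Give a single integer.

8

complement {teal, gray, pink, red}; its interior {teal, gray}; cl(A) = X∖{teal, gray} = {gold, green, blue, pink, red}
With k = closure, c = complement:
  1. A     = {gold, green, blue}
  2. kA    = {gold, green, blue, pink, red}
  3. cA    = {teal, gray, pink, red}
  4. ckA   = {teal, gray}
  5. kcA   = {teal, gray, blue, pink, red}
  6. kckA  = {teal, gray, blue, pink}
  7. ckcA  = {gold, green}
  8. ckckA = {gold, green, red}
k, c of each give nothing new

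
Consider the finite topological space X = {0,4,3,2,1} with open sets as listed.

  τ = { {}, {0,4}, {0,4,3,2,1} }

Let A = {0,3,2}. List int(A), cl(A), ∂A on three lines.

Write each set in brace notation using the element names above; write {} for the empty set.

int(A) = {}
cl(A)  = {0,4,3,2,1}
∂A     = {0,4,3,2,1}

opens ⊆ A: {}; union → int = {}
complement {4,1}; its interior {}; cl(A) = X∖{} = {0,4,3,2,1}
boundary = {0,4,3,2,1} ∖ {} = {0,4,3,2,1}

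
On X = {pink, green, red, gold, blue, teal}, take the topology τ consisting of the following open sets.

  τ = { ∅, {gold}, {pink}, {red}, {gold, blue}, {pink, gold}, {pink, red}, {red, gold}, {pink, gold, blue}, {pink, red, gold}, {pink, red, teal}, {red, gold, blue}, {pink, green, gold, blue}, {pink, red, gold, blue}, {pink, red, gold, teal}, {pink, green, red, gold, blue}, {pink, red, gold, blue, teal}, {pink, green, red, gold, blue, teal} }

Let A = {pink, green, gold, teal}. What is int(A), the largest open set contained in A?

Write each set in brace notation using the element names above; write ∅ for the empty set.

{pink, gold}

open subsets of A: ∅, {gold}, {pink}, {pink, gold}; so int(A) = {pink, gold}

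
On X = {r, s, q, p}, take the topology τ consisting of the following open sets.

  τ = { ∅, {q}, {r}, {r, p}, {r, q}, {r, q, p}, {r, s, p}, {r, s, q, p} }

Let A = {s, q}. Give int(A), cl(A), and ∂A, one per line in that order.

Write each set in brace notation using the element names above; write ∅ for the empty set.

open subsets of A: ∅, {q}; so int(A) = {q}
closure: X∖int(X∖A) = X∖{r, p} = {s, q}
∂A = {s, q} minus {q} = {s}

int(A) = {q}
cl(A)  = {s, q}
∂A     = {s}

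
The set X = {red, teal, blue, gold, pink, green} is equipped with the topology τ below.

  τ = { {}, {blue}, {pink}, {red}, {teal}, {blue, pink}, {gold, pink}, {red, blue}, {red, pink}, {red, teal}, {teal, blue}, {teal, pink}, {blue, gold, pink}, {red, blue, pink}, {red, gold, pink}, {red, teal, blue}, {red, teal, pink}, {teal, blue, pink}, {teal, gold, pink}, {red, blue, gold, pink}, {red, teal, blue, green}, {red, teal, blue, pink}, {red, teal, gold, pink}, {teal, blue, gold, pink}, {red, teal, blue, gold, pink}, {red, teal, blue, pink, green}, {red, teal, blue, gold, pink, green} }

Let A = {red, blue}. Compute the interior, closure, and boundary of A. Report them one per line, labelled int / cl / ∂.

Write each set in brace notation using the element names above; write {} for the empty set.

int(A) = {red, blue}
cl(A)  = {red, blue, green}
∂A     = {green}

U open, U⊆A: {}, {red}, {blue}, {red, blue}. int(A) = ⋃ = {red, blue}
X∖A={teal, gold, pink, green}, int(X∖A)={teal, gold, pink}, hence cl(A)={red, blue, green}
∂A: remove int from cl → {green}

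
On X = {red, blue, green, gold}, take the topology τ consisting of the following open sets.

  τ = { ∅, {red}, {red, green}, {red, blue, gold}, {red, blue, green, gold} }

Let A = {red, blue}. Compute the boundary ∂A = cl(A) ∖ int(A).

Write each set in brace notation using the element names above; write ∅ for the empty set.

U open, U⊆A: ∅, {red}. int(A) = ⋃ = {red}
X∖A={green, gold}, int(X∖A)=∅, hence cl(A)={red, blue, green, gold}
∂A: remove int from cl → {blue, green, gold}

{blue, green, gold}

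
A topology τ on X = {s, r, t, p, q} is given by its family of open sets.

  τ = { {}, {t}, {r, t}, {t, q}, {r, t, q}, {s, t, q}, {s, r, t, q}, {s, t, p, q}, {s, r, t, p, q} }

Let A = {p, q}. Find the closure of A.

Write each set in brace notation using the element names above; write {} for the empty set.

closure: X∖int(X∖A) = X∖{r, t} = {s, p, q}

{s, p, q}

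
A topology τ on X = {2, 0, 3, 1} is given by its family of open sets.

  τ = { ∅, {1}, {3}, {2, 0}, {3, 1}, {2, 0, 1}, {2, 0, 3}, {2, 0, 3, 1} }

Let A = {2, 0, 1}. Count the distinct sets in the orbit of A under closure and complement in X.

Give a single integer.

2

cl via duality: int({3}) = {3}, so X∖{3} = {2, 0, 1}
Write k for closure, c for complement:
  1. A     = {2, 0, 1}
  2. cA    = {3}
applying k or c yields no new set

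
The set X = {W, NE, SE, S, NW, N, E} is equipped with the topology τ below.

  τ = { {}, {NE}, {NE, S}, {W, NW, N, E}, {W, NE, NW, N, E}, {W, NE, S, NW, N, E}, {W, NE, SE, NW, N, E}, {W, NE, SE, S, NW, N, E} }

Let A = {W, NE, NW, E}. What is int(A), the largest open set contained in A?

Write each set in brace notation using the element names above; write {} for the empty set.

interior: largest open inside A is {NE} (from {}, {NE})

{NE}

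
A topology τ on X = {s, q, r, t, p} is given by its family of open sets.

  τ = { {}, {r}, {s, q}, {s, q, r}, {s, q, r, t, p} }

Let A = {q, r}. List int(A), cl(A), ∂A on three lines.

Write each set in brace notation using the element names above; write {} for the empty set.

int(A) = {r}
cl(A)  = {s, q, r, t, p}
∂A     = {s, q, t, p}

opens ⊆ A: {}, {r}; union → int = {r}
complement {s, t, p}; its interior {}; cl(A) = X∖{} = {s, q, r, t, p}
boundary = {s, q, r, t, p} ∖ {r} = {s, q, t, p}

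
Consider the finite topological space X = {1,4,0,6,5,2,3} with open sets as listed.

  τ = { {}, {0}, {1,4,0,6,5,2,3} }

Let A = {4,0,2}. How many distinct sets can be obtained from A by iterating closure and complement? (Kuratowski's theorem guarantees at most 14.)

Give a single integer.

6

X∖A={1,6,5,3}, int(X∖A)={}, hence cl(A)={1,4,0,6,5,2,3}
Orbit (k=closure, c=complement):
  1. A     = {4,0,2}
  2. kA    = {1,4,0,6,5,2,3}
  3. cA    = {1,6,5,3}
  4. ckA   = {}
  5. kcA   = {1,4,6,5,2,3}
  6. ckcA  = {0}
(closed under both — stop)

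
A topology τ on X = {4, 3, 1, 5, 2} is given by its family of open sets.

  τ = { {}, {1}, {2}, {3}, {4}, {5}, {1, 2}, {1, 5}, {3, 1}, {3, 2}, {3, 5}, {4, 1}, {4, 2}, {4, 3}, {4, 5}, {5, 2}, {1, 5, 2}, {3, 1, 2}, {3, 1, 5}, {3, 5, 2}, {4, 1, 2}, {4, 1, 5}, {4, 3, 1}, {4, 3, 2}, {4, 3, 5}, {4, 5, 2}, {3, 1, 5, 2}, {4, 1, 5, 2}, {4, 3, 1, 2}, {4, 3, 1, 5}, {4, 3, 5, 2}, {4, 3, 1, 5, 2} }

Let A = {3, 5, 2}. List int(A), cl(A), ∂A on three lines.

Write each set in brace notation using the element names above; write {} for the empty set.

interior: largest open inside A is {3, 5, 2} (from {}, {2}, {5}, {3}, {3, 2}, {3, 5}, {5, 2}, {3, 5, 2})
cl via duality: int({4, 1}) = {4, 1}, so X∖{4, 1} = {3, 5, 2}
cl∖int = {}

int(A) = {3, 5, 2}
cl(A)  = {3, 5, 2}
∂A     = {}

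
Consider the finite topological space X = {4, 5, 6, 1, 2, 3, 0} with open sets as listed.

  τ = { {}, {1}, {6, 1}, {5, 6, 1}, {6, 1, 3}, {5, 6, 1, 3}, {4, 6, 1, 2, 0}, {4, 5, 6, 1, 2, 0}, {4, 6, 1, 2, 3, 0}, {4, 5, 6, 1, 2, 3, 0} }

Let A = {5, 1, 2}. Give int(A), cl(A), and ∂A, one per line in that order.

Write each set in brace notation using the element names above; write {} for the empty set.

opens ⊆ A: {}, {1}; union → int = {1}
complement {4, 6, 3, 0}; its interior {}; cl(A) = X∖{} = {4, 5, 6, 1, 2, 3, 0}
boundary = {4, 5, 6, 1, 2, 3, 0} ∖ {1} = {4, 5, 6, 2, 3, 0}

int(A) = {1}
cl(A)  = {4, 5, 6, 1, 2, 3, 0}
∂A     = {4, 5, 6, 2, 3, 0}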